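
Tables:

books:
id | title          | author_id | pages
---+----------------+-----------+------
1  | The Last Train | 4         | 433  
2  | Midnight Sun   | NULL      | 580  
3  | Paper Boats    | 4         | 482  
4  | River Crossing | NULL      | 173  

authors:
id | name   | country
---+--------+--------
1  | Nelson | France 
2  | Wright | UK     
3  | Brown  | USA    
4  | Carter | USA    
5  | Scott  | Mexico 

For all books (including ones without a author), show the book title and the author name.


LEFT JOIN keeps every row from books (the left table); where author_id has no match in authors, the author columns become NULL. Walk through each book:
  - book 1 (The Last Train): author_id=4 -> matches Carter
  - book 2 (Midnight Sun): author_id=NULL, no match -> kept with NULL
  - book 3 (Paper Boats): author_id=4 -> matches Carter
  - book 4 (River Crossing): author_id=NULL, no match -> kept with NULL
All 4 rows appear; 2 have NULL author.

SQL:
SELECT a.title, b.name AS author
FROM books a
LEFT JOIN authors b ON a.author_id = b.id

Result:
title          | author
---------------+-------
The Last Train | Carter
Midnight Sun   | NULL  
Paper Boats    | Carter
River Crossing | NULL  


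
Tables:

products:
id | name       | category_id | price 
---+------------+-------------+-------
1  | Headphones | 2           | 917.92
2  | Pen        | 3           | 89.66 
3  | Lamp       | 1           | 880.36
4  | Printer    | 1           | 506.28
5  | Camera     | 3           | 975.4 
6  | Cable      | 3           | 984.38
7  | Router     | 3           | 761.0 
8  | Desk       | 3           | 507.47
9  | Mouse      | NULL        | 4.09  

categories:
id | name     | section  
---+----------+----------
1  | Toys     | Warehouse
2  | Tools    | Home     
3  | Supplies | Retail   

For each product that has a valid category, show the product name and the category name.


INNER JOIN keeps only products rows whose category_id matches an id in categories. Walk through each product:
  - product 1 (Headphones): category_id=2 -> matches Tools
  - product 2 (Pen): category_id=3 -> matches Supplies
  - product 3 (Lamp): category_id=1 -> matches Toys
  - product 4 (Printer): category_id=1 -> matches Toys
  - product 5 (Camera): category_id=3 -> matches Supplies
  - product 6 (Cable): category_id=3 -> matches Supplies
  - product 7 (Router): category_id=3 -> matches Supplies
  - product 8 (Desk): category_id=3 -> matches Supplies
  - product 9 (Mouse): category_id=NULL, no match -> dropped
So 1 of 9 rows is dropped.

SQL:
SELECT a.name, b.name AS category
FROM products a
INNER JOIN categories b ON a.category_id = b.id

Result:
name       | category
-----------+---------
Headphones | Tools   
Pen        | Supplies
Lamp       | Toys    
Printer    | Toys    
Camera     | Supplies
Cable      | Supplies
Router     | Supplies
Desk       | Supplies


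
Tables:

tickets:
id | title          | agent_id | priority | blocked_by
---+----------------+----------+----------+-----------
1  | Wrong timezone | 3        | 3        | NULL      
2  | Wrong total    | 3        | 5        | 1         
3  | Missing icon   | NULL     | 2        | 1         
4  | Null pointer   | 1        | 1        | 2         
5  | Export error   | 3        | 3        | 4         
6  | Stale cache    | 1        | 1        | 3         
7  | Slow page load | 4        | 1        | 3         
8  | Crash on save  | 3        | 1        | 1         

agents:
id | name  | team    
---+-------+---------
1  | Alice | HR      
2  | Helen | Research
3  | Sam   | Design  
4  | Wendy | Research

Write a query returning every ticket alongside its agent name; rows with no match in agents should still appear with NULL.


LEFT JOIN keeps every row from tickets (the left table); where agent_id has no match in agents, the agent columns become NULL. Walk through each ticket:
  - ticket 1 (Wrong timezone): agent_id=3 -> matches Sam
  - ticket 2 (Wrong total): agent_id=3 -> matches Sam
  - ticket 3 (Missing icon): agent_id=NULL, no match -> kept with NULL
  - ticket 4 (Null pointer): agent_id=1 -> matches Alice
  - ticket 5 (Export error): agent_id=3 -> matches Sam
  - ticket 6 (Stale cache): agent_id=1 -> matches Alice
  - ticket 7 (Slow page load): agent_id=4 -> matches Wendy
  - ticket 8 (Crash on save): agent_id=3 -> matches Sam
All 8 rows appear; 1 has NULL agent.

SQL:
SELECT a.title, b.name AS agent
FROM tickets a
LEFT JOIN agents b ON a.agent_id = b.id

Result:
title          | agent
---------------+------
Wrong timezone | Sam  
Wrong total    | Sam  
Missing icon   | NULL 
Null pointer   | Alice
Export error   | Sam  
Stale cache    | Alice
Slow page load | Wendy
Crash on save  | Sam  


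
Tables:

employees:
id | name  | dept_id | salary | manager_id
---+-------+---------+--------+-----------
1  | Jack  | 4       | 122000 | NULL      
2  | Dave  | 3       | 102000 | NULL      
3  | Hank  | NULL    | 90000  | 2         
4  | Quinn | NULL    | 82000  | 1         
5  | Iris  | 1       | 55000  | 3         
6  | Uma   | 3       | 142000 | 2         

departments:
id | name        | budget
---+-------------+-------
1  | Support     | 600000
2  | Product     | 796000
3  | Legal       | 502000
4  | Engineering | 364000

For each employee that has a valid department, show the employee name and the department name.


INNER JOIN keeps only employees rows whose dept_id matches an id in departments. Walk through each employee:
  - employee 1 (Jack): dept_id=4 -> matches Engineering
  - employee 2 (Dave): dept_id=3 -> matches Legal
  - employee 3 (Hank): dept_id=NULL, no match -> dropped
  - employee 4 (Quinn): dept_id=NULL, no match -> dropped
  - employee 5 (Iris): dept_id=1 -> matches Support
  - employee 6 (Uma): dept_id=3 -> matches Legal
So 2 of 6 rows are dropped.

SQL:
SELECT a.name, b.name AS department
FROM employees a
INNER JOIN departments b ON a.dept_id = b.id

Result:
name | department 
-----+------------
Jack | Engineering
Dave | Legal      
Iris | Support    
Uma  | Legal      


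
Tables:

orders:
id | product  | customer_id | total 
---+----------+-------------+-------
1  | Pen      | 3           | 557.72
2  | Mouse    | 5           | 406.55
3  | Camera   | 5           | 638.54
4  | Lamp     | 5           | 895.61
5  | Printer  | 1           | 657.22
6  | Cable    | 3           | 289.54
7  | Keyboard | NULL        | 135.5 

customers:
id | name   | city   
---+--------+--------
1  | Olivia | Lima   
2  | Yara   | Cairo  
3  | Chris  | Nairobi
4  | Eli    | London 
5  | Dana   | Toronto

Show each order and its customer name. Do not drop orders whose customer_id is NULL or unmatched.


LEFT JOIN keeps every row from orders (the left table); where customer_id has no match in customers, the customer columns become NULL. Walk through each order:
  - order 1 (Pen): customer_id=3 -> matches Chris
  - order 2 (Mouse): customer_id=5 -> matches Dana
  - order 3 (Camera): customer_id=5 -> matches Dana
  - order 4 (Lamp): customer_id=5 -> matches Dana
  - order 5 (Printer): customer_id=1 -> matches Olivia
  - order 6 (Cable): customer_id=3 -> matches Chris
  - order 7 (Keyboard): customer_id=NULL, no match -> kept with NULL
All 7 rows appear; 1 has NULL customer.

SQL:
SELECT a.product, b.name AS customer
FROM orders a
LEFT JOIN customers b ON a.customer_id = b.id

Result:
product  | customer
---------+---------
Pen      | Chris   
Mouse    | Dana    
Camera   | Dana    
Lamp     | Dana    
Printer  | Olivia  
Cable    | Chris   
Keyboard | NULL    


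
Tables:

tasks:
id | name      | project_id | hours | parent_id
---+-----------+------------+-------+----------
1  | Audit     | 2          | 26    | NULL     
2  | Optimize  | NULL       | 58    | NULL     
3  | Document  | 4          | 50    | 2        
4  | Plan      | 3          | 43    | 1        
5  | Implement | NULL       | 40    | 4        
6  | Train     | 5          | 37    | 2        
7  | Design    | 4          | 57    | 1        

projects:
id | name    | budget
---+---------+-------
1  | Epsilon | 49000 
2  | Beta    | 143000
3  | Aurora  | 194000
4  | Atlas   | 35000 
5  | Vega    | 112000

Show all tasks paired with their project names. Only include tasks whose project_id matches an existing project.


INNER JOIN keeps only tasks rows whose project_id matches an id in projects. Walk through each task:
  - task 1 (Audit): project_id=2 -> matches Beta
  - task 2 (Optimize): project_id=NULL, no match -> dropped
  - task 3 (Document): project_id=4 -> matches Atlas
  - task 4 (Plan): project_id=3 -> matches Aurora
  - task 5 (Implement): project_id=NULL, no match -> dropped
  - task 6 (Train): project_id=5 -> matches Vega
  - task 7 (Design): project_id=4 -> matches Atlas
So 2 of 7 rows are dropped.

SQL:
SELECT a.name, b.name AS project
FROM tasks a
INNER JOIN projects b ON a.project_id = b.id

Result:
name     | project
---------+--------
Audit    | Beta   
Document | Atlas  
Plan     | Aurora 
Train    | Vega   
Design   | Atlas  


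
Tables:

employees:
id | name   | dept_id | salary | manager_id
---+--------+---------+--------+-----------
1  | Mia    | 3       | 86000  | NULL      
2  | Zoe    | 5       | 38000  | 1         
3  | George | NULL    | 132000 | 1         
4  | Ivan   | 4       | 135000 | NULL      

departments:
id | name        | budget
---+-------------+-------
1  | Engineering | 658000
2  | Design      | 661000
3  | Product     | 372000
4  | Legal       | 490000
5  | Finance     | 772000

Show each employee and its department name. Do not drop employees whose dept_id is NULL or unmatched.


LEFT JOIN keeps every row from employees (the left table); where dept_id has no match in departments, the department columns become NULL. Walk through each employee:
  - employee 1 (Mia): dept_id=3 -> matches Product
  - employee 2 (Zoe): dept_id=5 -> matches Finance
  - employee 3 (George): dept_id=NULL, no match -> kept with NULL
  - employee 4 (Ivan): dept_id=4 -> matches Legal
All 4 rows appear; 1 has NULL department.

SQL:
SELECT a.name, b.name AS department
FROM employees a
LEFT JOIN departments b ON a.dept_id = b.id

Result:
name   | department
-------+-----------
Mia    | Product   
Zoe    | Finance   
George | NULL      
Ivan   | Legal     


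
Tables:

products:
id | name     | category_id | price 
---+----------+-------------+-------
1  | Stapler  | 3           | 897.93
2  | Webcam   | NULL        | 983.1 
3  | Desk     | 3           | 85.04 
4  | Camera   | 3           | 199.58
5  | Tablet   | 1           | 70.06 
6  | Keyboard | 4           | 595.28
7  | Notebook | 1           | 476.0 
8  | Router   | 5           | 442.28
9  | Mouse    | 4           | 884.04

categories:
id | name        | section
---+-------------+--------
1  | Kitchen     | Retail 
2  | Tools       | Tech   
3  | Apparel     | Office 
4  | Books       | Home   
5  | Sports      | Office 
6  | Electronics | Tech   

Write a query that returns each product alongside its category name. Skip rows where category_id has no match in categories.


INNER JOIN keeps only products rows whose category_id matches an id in categories. Walk through each product:
  - product 1 (Stapler): category_id=3 -> matches Apparel
  - product 2 (Webcam): category_id=NULL, no match -> dropped
  - product 3 (Desk): category_id=3 -> matches Apparel
  - product 4 (Camera): category_id=3 -> matches Apparel
  - product 5 (Tablet): category_id=1 -> matches Kitchen
  - product 6 (Keyboard): category_id=4 -> matches Books
  - product 7 (Notebook): category_id=1 -> matches Kitchen
  - product 8 (Router): category_id=5 -> matches Sports
  - product 9 (Mouse): category_id=4 -> matches Books
So 1 of 9 rows is dropped.

SQL:
SELECT a.name, b.name AS category
FROM products a
INNER JOIN categories b ON a.category_id = b.id

Result:
name     | category
---------+---------
Stapler  | Apparel 
Desk     | Apparel 
Camera   | Apparel 
Tablet   | Kitchen 
Keyboard | Books   
Notebook | Kitchen 
Router   | Sports  
Mouse    | Books   


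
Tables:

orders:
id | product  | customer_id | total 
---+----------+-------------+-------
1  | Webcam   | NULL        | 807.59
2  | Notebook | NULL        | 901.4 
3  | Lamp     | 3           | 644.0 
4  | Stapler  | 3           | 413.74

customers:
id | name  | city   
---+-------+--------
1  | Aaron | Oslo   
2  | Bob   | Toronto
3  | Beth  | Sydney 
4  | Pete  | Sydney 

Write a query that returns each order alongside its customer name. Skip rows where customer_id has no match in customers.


INNER JOIN keeps only orders rows whose customer_id matches an id in customers. Walk through each order:
  - order 1 (Webcam): customer_id=NULL, no match -> dropped
  - order 2 (Notebook): customer_id=NULL, no match -> dropped
  - order 3 (Lamp): customer_id=3 -> matches Beth
  - order 4 (Stapler): customer_id=3 -> matches Beth
So 2 of 4 rows are dropped.

SQL:
SELECT a.product, b.name AS customer
FROM orders a
INNER JOIN customers b ON a.customer_id = b.id

Result:
product | customer
--------+---------
Lamp    | Beth    
Stapler | Beth    


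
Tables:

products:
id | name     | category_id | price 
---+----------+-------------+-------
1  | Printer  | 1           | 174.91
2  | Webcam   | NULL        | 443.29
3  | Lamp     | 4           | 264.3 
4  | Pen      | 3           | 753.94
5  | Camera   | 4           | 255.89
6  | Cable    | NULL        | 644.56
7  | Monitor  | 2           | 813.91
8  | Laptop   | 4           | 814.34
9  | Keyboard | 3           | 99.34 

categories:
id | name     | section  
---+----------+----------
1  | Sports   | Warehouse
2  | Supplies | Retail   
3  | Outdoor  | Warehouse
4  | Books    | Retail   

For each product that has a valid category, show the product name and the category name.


INNER JOIN keeps only products rows whose category_id matches an id in categories. Walk through each product:
  - product 1 (Printer): category_id=1 -> matches Sports
  - product 2 (Webcam): category_id=NULL, no match -> dropped
  - product 3 (Lamp): category_id=4 -> matches Books
  - product 4 (Pen): category_id=3 -> matches Outdoor
  - product 5 (Camera): category_id=4 -> matches Books
  - product 6 (Cable): category_id=NULL, no match -> dropped
  - product 7 (Monitor): category_id=2 -> matches Supplies
  - product 8 (Laptop): category_id=4 -> matches Books
  - product 9 (Keyboard): category_id=3 -> matches Outdoor
So 2 of 9 rows are dropped.

SQL:
SELECT a.name, b.name AS category
FROM products a
INNER JOIN categories b ON a.category_id = b.id

Result:
name     | category
---------+---------
Printer  | Sports  
Lamp     | Books   
Pen      | Outdoor 
Camera   | Books   
Monitor  | Supplies
Laptop   | Books   
Keyboard | Outdoor 


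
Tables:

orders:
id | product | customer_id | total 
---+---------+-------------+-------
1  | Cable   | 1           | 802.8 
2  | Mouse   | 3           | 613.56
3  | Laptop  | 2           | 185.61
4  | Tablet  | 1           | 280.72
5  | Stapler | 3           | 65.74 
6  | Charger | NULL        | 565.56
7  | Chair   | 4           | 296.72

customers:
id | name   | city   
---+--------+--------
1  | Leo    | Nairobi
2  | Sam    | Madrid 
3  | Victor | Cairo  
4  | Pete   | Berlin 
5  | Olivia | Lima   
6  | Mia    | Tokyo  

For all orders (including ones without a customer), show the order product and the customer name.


LEFT JOIN keeps every row from orders (the left table); where customer_id has no match in customers, the customer columns become NULL. Walk through each order:
  - order 1 (Cable): customer_id=1 -> matches Leo
  - order 2 (Mouse): customer_id=3 -> matches Victor
  - order 3 (Laptop): customer_id=2 -> matches Sam
  - order 4 (Tablet): customer_id=1 -> matches Leo
  - order 5 (Stapler): customer_id=3 -> matches Victor
  - order 6 (Charger): customer_id=NULL, no match -> kept with NULL
  - order 7 (Chair): customer_id=4 -> matches Pete
All 7 rows appear; 1 has NULL customer.

SQL:
SELECT a.product, b.name AS customer
FROM orders a
LEFT JOIN customers b ON a.customer_id = b.id

Result:
product | customer
--------+---------
Cable   | Leo     
Mouse   | Victor  
Laptop  | Sam     
Tablet  | Leo     
Stapler | Victor  
Charger | NULL    
Chair   | Pete    


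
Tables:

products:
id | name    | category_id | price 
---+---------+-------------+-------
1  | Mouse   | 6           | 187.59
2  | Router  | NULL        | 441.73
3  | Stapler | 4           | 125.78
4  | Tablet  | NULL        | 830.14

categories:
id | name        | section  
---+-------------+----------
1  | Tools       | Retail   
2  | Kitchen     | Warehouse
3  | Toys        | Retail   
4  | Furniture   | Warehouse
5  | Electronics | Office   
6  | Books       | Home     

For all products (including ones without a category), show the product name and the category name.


LEFT JOIN keeps every row from products (the left table); where category_id has no match in categories, the category columns become NULL. Walk through each product:
  - product 1 (Mouse): category_id=6 -> matches Books
  - product 2 (Router): category_id=NULL, no match -> kept with NULL
  - product 3 (Stapler): category_id=4 -> matches Furniture
  - product 4 (Tablet): category_id=NULL, no match -> kept with NULL
All 4 rows appear; 2 have NULL category.

SQL:
SELECT a.name, b.name AS category
FROM products a
LEFT JOIN categories b ON a.category_id = b.id

Result:
name    | category 
--------+----------
Mouse   | Books    
Router  | NULL     
Stapler | Furniture
Tablet  | NULL     


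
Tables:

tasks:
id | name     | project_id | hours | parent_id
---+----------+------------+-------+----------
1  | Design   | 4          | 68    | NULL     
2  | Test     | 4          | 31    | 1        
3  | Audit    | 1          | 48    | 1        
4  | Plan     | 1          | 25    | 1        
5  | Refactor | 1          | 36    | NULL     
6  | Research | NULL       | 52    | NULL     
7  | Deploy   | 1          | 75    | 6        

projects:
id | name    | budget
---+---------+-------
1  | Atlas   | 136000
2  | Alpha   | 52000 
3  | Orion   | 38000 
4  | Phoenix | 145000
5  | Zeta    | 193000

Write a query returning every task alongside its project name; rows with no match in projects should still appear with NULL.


LEFT JOIN keeps every row from tasks (the left table); where project_id has no match in projects, the project columns become NULL. Walk through each task:
  - task 1 (Design): project_id=4 -> matches Phoenix
  - task 2 (Test): project_id=4 -> matches Phoenix
  - task 3 (Audit): project_id=1 -> matches Atlas
  - task 4 (Plan): project_id=1 -> matches Atlas
  - task 5 (Refactor): project_id=1 -> matches Atlas
  - task 6 (Research): project_id=NULL, no match -> kept with NULL
  - task 7 (Deploy): project_id=1 -> matches Atlas
All 7 rows appear; 1 has NULL project.

SQL:
SELECT a.name, b.name AS project
FROM tasks a
LEFT JOIN projects b ON a.project_id = b.id

Result:
name     | project
---------+--------
Design   | Phoenix
Test     | Phoenix
Audit    | Atlas  
Plan     | Atlas  
Refactor | Atlas  
Research | NULL   
Deploy   | Atlas  


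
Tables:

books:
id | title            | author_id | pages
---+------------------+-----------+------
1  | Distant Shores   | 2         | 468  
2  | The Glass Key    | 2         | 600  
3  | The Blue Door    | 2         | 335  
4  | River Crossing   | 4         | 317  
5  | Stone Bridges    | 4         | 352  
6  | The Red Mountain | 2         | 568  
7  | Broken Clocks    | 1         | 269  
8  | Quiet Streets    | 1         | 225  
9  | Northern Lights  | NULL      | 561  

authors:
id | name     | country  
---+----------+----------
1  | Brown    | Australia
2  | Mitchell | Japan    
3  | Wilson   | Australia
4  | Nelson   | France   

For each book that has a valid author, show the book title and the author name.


INNER JOIN keeps only books rows whose author_id matches an id in authors. Walk through each book:
  - book 1 (Distant Shores): author_id=2 -> matches Mitchell
  - book 2 (The Glass Key): author_id=2 -> matches Mitchell
  - book 3 (The Blue Door): author_id=2 -> matches Mitchell
  - book 4 (River Crossing): author_id=4 -> matches Nelson
  - book 5 (Stone Bridges): author_id=4 -> matches Nelson
  - book 6 (The Red Mountain): author_id=2 -> matches Mitchell
  - book 7 (Broken Clocks): author_id=1 -> matches Brown
  - book 8 (Quiet Streets): author_id=1 -> matches Brown
  - book 9 (Northern Lights): author_id=NULL, no match -> dropped
So 1 of 9 rows is dropped.

SQL:
SELECT a.title, b.name AS author
FROM books a
INNER JOIN authors b ON a.author_id = b.id

Result:
title            | author  
-----------------+---------
Distant Shores   | Mitchell
The Glass Key    | Mitchell
The Blue Door    | Mitchell
River Crossing   | Nelson  
Stone Bridges    | Nelson  
The Red Mountain | Mitchell
Broken Clocks    | Brown   
Quiet Streets    | Brown   


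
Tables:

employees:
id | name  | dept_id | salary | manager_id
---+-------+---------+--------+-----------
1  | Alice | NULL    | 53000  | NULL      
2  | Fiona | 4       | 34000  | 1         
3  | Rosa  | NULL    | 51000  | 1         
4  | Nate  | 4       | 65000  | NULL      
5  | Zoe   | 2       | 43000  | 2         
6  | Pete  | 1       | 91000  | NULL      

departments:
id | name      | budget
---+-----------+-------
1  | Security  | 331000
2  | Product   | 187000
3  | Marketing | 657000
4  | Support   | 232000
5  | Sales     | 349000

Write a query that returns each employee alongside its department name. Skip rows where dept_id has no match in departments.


INNER JOIN keeps only employees rows whose dept_id matches an id in departments. Walk through each employee:
  - employee 1 (Alice): dept_id=NULL, no match -> dropped
  - employee 2 (Fiona): dept_id=4 -> matches Support
  - employee 3 (Rosa): dept_id=NULL, no match -> dropped
  - employee 4 (Nate): dept_id=4 -> matches Support
  - employee 5 (Zoe): dept_id=2 -> matches Product
  - employee 6 (Pete): dept_id=1 -> matches Security
So 2 of 6 rows are dropped.

SQL:
SELECT a.name, b.name AS department
FROM employees a
INNER JOIN departments b ON a.dept_id = b.id

Result:
name  | department
------+-----------
Fiona | Support   
Nate  | Support   
Zoe   | Product   
Pete  | Security  


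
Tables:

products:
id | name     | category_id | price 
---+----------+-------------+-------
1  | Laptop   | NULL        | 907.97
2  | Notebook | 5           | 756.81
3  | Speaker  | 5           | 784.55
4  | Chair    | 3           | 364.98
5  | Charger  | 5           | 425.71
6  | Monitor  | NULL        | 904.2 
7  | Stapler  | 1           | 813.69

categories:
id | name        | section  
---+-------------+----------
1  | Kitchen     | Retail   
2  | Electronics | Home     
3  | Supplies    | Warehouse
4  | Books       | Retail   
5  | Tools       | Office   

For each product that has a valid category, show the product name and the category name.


INNER JOIN keeps only products rows whose category_id matches an id in categories. Walk through each product:
  - product 1 (Laptop): category_id=NULL, no match -> dropped
  - product 2 (Notebook): category_id=5 -> matches Tools
  - product 3 (Speaker): category_id=5 -> matches Tools
  - product 4 (Chair): category_id=3 -> matches Supplies
  - product 5 (Charger): category_id=5 -> matches Tools
  - product 6 (Monitor): category_id=NULL, no match -> dropped
  - product 7 (Stapler): category_id=1 -> matches Kitchen
So 2 of 7 rows are dropped.

SQL:
SELECT a.name, b.name AS category
FROM products a
INNER JOIN categories b ON a.category_id = b.id

Result:
name     | category
---------+---------
Notebook | Tools   
Speaker  | Tools   
Chair    | Supplies
Charger  | Tools   
Stapler  | Kitchen 


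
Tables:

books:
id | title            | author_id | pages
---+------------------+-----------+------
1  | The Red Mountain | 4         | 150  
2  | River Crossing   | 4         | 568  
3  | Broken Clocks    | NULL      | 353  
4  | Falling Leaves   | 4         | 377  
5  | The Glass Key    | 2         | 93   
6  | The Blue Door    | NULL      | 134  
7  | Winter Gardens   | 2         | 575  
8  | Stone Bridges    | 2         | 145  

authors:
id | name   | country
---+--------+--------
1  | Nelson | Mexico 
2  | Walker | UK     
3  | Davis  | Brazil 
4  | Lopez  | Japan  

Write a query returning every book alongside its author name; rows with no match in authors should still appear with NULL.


LEFT JOIN keeps every row from books (the left table); where author_id has no match in authors, the author columns become NULL. Walk through each book:
  - book 1 (The Red Mountain): author_id=4 -> matches Lopez
  - book 2 (River Crossing): author_id=4 -> matches Lopez
  - book 3 (Broken Clocks): author_id=NULL, no match -> kept with NULL
  - book 4 (Falling Leaves): author_id=4 -> matches Lopez
  - book 5 (The Glass Key): author_id=2 -> matches Walker
  - book 6 (The Blue Door): author_id=NULL, no match -> kept with NULL
  - book 7 (Winter Gardens): author_id=2 -> matches Walker
  - book 8 (Stone Bridges): author_id=2 -> matches Walker
All 8 rows appear; 2 have NULL author.

SQL:
SELECT a.title, b.name AS author
FROM books a
LEFT JOIN authors b ON a.author_id = b.id

Result:
title            | author
-----------------+-------
The Red Mountain | Lopez 
River Crossing   | Lopez 
Broken Clocks    | NULL  
Falling Leaves   | Lopez 
The Glass Key    | Walker
The Blue Door    | NULL  
Winter Gardens   | Walker
Stone Bridges    | Walker


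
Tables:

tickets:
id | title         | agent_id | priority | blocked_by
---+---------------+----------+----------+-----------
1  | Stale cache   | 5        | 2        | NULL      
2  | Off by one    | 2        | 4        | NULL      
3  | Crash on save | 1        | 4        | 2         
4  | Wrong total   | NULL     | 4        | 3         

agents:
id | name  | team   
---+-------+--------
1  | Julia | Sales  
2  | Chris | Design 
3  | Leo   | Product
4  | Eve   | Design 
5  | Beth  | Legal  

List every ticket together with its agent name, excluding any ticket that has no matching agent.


INNER JOIN keeps only tickets rows whose agent_id matches an id in agents. Walk through each ticket:
  - ticket 1 (Stale cache): agent_id=5 -> matches Beth
  - ticket 2 (Off by one): agent_id=2 -> matches Chris
  - ticket 3 (Crash on save): agent_id=1 -> matches Julia
  - ticket 4 (Wrong total): agent_id=NULL, no match -> dropped
So 1 of 4 rows is dropped.

SQL:
SELECT a.title, b.name AS agent
FROM tickets a
INNER JOIN agents b ON a.agent_id = b.id

Result:
title         | agent
--------------+------
Stale cache   | Beth 
Off by one    | Chris
Crash on save | Julia


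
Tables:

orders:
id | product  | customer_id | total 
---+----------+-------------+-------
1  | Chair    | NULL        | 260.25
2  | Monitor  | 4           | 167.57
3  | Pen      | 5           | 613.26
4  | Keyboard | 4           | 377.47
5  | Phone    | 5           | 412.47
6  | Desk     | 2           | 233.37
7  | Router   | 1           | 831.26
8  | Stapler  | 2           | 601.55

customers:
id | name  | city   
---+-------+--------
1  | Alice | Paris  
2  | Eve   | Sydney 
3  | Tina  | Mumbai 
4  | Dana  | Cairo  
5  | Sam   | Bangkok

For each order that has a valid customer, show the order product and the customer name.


INNER JOIN keeps only orders rows whose customer_id matches an id in customers. Walk through each order:
  - order 1 (Chair): customer_id=NULL, no match -> dropped
  - order 2 (Monitor): customer_id=4 -> matches Dana
  - order 3 (Pen): customer_id=5 -> matches Sam
  - order 4 (Keyboard): customer_id=4 -> matches Dana
  - order 5 (Phone): customer_id=5 -> matches Sam
  - order 6 (Desk): customer_id=2 -> matches Eve
  - order 7 (Router): customer_id=1 -> matches Alice
  - order 8 (Stapler): customer_id=2 -> matches Eve
So 1 of 8 rows is dropped.

SQL:
SELECT a.product, b.name AS customer
FROM orders a
INNER JOIN customers b ON a.customer_id = b.id

Result:
product  | customer
---------+---------
Monitor  | Dana    
Pen      | Sam     
Keyboard | Dana    
Phone    | Sam     
Desk     | Eve     
Router   | Alice   
Stapler  | Eve     


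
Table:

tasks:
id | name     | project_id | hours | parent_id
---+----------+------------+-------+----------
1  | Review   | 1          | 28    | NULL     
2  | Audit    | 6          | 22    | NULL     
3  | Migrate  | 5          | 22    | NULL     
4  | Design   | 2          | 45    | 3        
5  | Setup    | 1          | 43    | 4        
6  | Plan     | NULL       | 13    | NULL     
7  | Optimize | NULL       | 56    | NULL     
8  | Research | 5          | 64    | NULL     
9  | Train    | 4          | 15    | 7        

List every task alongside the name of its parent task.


This is a self-join: tasks is joined to a second copy of itself, matching each row's parent_id to another row's id. Use LEFT JOIN so rows with parent_id=NULL are kept.
  - task 1 (Review): parent_id=NULL -> NULL
  - task 2 (Audit): parent_id=NULL -> NULL
  - task 3 (Migrate): parent_id=NULL -> NULL
  - task 4 (Design): parent_id=3 -> Migrate
  - task 5 (Setup): parent_id=4 -> Design
  - task 6 (Plan): parent_id=NULL -> NULL
  - task 7 (Optimize): parent_id=NULL -> NULL
  - task 8 (Research): parent_id=NULL -> NULL
  - task 9 (Train): parent_id=7 -> Optimize

SQL:
SELECT a.name AS item, b.name AS parent
FROM tasks a
LEFT JOIN tasks b ON a.parent_id = b.id

Result:
item     | parent  
---------+---------
Review   | NULL    
Audit    | NULL    
Migrate  | NULL    
Design   | Migrate 
Setup    | Design  
Plan     | NULL    
Optimize | NULL    
Research | NULL    
Train    | Optimize


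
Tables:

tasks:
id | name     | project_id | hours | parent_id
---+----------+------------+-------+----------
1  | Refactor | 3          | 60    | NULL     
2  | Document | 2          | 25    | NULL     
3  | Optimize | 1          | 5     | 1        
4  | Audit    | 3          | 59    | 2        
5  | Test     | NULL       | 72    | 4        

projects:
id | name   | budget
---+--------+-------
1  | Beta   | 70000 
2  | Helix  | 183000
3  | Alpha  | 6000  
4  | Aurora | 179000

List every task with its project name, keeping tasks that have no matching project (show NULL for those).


LEFT JOIN keeps every row from tasks (the left table); where project_id has no match in projects, the project columns become NULL. Walk through each task:
  - task 1 (Refactor): project_id=3 -> matches Alpha
  - task 2 (Document): project_id=2 -> matches Helix
  - task 3 (Optimize): project_id=1 -> matches Beta
  - task 4 (Audit): project_id=3 -> matches Alpha
  - task 5 (Test): project_id=NULL, no match -> kept with NULL
All 5 rows appear; 1 has NULL project.

SQL:
SELECT a.name, b.name AS project
FROM tasks a
LEFT JOIN projects b ON a.project_id = b.id

Result:
name     | project
---------+--------
Refactor | Alpha  
Document | Helix  
Optimize | Beta   
Audit    | Alpha  
Test     | NULL   


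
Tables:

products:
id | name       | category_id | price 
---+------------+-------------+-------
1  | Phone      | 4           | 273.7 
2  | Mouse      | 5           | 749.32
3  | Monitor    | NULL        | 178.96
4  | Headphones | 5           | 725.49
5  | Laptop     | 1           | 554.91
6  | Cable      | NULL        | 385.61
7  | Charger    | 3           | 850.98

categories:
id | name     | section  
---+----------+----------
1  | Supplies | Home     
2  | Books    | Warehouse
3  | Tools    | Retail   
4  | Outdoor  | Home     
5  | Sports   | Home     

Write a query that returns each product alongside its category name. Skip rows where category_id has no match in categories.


INNER JOIN keeps only products rows whose category_id matches an id in categories. Walk through each product:
  - product 1 (Phone): category_id=4 -> matches Outdoor
  - product 2 (Mouse): category_id=5 -> matches Sports
  - product 3 (Monitor): category_id=NULL, no match -> dropped
  - product 4 (Headphones): category_id=5 -> matches Sports
  - product 5 (Laptop): category_id=1 -> matches Supplies
  - product 6 (Cable): category_id=NULL, no match -> dropped
  - product 7 (Charger): category_id=3 -> matches Tools
So 2 of 7 rows are dropped.

SQL:
SELECT a.name, b.name AS category
FROM products a
INNER JOIN categories b ON a.category_id = b.id

Result:
name       | category
-----------+---------
Phone      | Outdoor 
Mouse      | Sports  
Headphones | Sports  
Laptop     | Supplies
Charger    | Tools   


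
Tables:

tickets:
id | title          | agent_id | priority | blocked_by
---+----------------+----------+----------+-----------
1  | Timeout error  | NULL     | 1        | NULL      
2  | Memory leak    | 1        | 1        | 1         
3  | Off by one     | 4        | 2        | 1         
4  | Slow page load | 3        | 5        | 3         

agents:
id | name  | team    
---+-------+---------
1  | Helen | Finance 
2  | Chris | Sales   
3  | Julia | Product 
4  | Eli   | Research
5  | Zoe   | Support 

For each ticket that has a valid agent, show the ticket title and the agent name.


INNER JOIN keeps only tickets rows whose agent_id matches an id in agents. Walk through each ticket:
  - ticket 1 (Timeout error): agent_id=NULL, no match -> dropped
  - ticket 2 (Memory leak): agent_id=1 -> matches Helen
  - ticket 3 (Off by one): agent_id=4 -> matches Eli
  - ticket 4 (Slow page load): agent_id=3 -> matches Julia
So 1 of 4 rows is dropped.

SQL:
SELECT a.title, b.name AS agent
FROM tickets a
INNER JOIN agents b ON a.agent_id = b.id

Result:
title          | agent
---------------+------
Memory leak    | Helen
Off by one     | Eli  
Slow page load | Julia


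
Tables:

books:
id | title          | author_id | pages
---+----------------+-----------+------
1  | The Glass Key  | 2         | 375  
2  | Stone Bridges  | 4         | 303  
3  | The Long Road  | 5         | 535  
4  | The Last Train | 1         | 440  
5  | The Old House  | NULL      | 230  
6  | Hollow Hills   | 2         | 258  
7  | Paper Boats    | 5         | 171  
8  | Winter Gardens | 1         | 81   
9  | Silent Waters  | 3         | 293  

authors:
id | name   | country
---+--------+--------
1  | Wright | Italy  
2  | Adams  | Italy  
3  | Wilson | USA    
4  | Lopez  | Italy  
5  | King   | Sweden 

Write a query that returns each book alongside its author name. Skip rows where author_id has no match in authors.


INNER JOIN keeps only books rows whose author_id matches an id in authors. Walk through each book:
  - book 1 (The Glass Key): author_id=2 -> matches Adams
  - book 2 (Stone Bridges): author_id=4 -> matches Lopez
  - book 3 (The Long Road): author_id=5 -> matches King
  - book 4 (The Last Train): author_id=1 -> matches Wright
  - book 5 (The Old House): author_id=NULL, no match -> dropped
  - book 6 (Hollow Hills): author_id=2 -> matches Adams
  - book 7 (Paper Boats): author_id=5 -> matches King
  - book 8 (Winter Gardens): author_id=1 -> matches Wright
  - book 9 (Silent Waters): author_id=3 -> matches Wilson
So 1 of 9 rows is dropped.

SQL:
SELECT a.title, b.name AS author
FROM books a
INNER JOIN authors b ON a.author_id = b.id

Result:
title          | author
---------------+-------
The Glass Key  | Adams 
Stone Bridges  | Lopez 
The Long Road  | King  
The Last Train | Wright
Hollow Hills   | Adams 
Paper Boats    | King  
Winter Gardens | Wright
Silent Waters  | Wilson


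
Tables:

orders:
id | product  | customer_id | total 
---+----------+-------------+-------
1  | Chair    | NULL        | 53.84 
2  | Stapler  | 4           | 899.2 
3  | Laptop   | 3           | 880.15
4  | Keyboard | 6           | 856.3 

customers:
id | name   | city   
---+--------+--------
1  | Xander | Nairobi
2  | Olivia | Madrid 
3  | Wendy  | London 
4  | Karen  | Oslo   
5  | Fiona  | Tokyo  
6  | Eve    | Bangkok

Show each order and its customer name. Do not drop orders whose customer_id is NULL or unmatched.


LEFT JOIN keeps every row from orders (the left table); where customer_id has no match in customers, the customer columns become NULL. Walk through each order:
  - order 1 (Chair): customer_id=NULL, no match -> kept with NULL
  - order 2 (Stapler): customer_id=4 -> matches Karen
  - order 3 (Laptop): customer_id=3 -> matches Wendy
  - order 4 (Keyboard): customer_id=6 -> matches Eve
All 4 rows appear; 1 has NULL customer.

SQL:
SELECT a.product, b.name AS customer
FROM orders a
LEFT JOIN customers b ON a.customer_id = b.id

Result:
product  | customer
---------+---------
Chair    | NULL    
Stapler  | Karen   
Laptop   | Wendy   
Keyboard | Eve     


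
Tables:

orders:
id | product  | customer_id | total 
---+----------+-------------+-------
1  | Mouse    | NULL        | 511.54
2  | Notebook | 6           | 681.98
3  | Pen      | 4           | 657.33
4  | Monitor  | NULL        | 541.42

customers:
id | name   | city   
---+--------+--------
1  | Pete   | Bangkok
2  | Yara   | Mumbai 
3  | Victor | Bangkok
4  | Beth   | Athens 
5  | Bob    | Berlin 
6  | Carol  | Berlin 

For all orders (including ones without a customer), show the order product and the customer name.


LEFT JOIN keeps every row from orders (the left table); where customer_id has no match in customers, the customer columns become NULL. Walk through each order:
  - order 1 (Mouse): customer_id=NULL, no match -> kept with NULL
  - order 2 (Notebook): customer_id=6 -> matches Carol
  - order 3 (Pen): customer_id=4 -> matches Beth
  - order 4 (Monitor): customer_id=NULL, no match -> kept with NULL
All 4 rows appear; 2 have NULL customer.

SQL:
SELECT a.product, b.name AS customer
FROM orders a
LEFT JOIN customers b ON a.customer_id = b.id

Result:
product  | customer
---------+---------
Mouse    | NULL    
Notebook | Carol   
Pen      | Beth    
Monitor  | NULL    


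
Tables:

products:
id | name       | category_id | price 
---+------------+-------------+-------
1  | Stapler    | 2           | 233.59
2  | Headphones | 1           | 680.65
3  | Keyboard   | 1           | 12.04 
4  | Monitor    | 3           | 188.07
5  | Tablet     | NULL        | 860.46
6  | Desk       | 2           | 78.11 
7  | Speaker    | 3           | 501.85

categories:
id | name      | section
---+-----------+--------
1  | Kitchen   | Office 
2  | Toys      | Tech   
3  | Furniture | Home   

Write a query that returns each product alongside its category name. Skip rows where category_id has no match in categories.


INNER JOIN keeps only products rows whose category_id matches an id in categories. Walk through each product:
  - product 1 (Stapler): category_id=2 -> matches Toys
  - product 2 (Headphones): category_id=1 -> matches Kitchen
  - product 3 (Keyboard): category_id=1 -> matches Kitchen
  - product 4 (Monitor): category_id=3 -> matches Furniture
  - product 5 (Tablet): category_id=NULL, no match -> dropped
  - product 6 (Desk): category_id=2 -> matches Toys
  - product 7 (Speaker): category_id=3 -> matches Furniture
So 1 of 7 rows is dropped.

SQL:
SELECT a.name, b.name AS category
FROM products a
INNER JOIN categories b ON a.category_id = b.id

Result:
name       | category 
-----------+----------
Stapler    | Toys     
Headphones | Kitchen  
Keyboard   | Kitchen  
Monitor    | Furniture
Desk       | Toys     
Speaker    | Furniture


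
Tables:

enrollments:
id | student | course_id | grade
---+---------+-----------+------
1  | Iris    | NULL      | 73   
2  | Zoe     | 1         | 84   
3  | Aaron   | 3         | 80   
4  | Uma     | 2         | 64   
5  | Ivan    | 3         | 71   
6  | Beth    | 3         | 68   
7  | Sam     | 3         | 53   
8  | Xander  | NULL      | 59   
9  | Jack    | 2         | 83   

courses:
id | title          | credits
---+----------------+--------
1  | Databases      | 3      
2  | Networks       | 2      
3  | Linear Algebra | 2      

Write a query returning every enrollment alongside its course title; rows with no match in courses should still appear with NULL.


LEFT JOIN keeps every row from enrollments (the left table); where course_id has no match in courses, the course columns become NULL. Walk through each enrollment:
  - enrollment 1 (Iris): course_id=NULL, no match -> kept with NULL
  - enrollment 2 (Zoe): course_id=1 -> matches Databases
  - enrollment 3 (Aaron): course_id=3 -> matches Linear Algebra
  - enrollment 4 (Uma): course_id=2 -> matches Networks
  - enrollment 5 (Ivan): course_id=3 -> matches Linear Algebra
  - enrollment 6 (Beth): course_id=3 -> matches Linear Algebra
  - enrollment 7 (Sam): course_id=3 -> matches Linear Algebra
  - enrollment 8 (Xander): course_id=NULL, no match -> kept with NULL
  - enrollment 9 (Jack): course_id=2 -> matches Networks
All 9 rows appear; 2 have NULL course.

SQL:
SELECT a.student, b.title AS course
FROM enrollments a
LEFT JOIN courses b ON a.course_id = b.id

Result:
student | course        
--------+---------------
Iris    | NULL          
Zoe     | Databases     
Aaron   | Linear Algebra
Uma     | Networks      
Ivan    | Linear Algebra
Beth    | Linear Algebra
Sam     | Linear Algebra
Xander  | NULL          
Jack    | Networks      
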